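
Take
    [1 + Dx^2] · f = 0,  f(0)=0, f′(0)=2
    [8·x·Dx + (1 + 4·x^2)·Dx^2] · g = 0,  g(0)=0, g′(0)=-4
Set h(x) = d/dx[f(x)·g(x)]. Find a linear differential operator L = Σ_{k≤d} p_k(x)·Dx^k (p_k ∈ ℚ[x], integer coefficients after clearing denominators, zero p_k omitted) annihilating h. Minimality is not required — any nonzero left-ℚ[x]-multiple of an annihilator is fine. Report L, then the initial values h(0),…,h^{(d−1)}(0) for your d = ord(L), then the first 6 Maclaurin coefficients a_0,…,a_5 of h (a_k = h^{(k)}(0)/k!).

L = (3893 + 34584·x^2 + 286832·x^4 + 57600·x^6 + 768·x^8 - 10240·x^10 + 4096·x^12) + (2192·x + 44864·x^3 + 156160·x^5 + 51200·x^7 + 20480·x^9 + 16384·x^11)·Dx + (3978 + 36208·x^2 + 296160·x^4 + 76288·x^6 + 9728·x^8 - 4096·x^10 + 8192·x^12)·Dx^2 + (2192·x + 44864·x^3 + 156160·x^5 + 51200·x^7 + 20480·x^9 + 16384·x^11)·Dx^3 + (85 + 1624·x^2 + 9328·x^4 + 18688·x^6 + 8960·x^8 + 6144·x^10 + 4096·x^12)·Dx^4  (order 4).
h: a_k = 0, -16, 0, 48, 0, -494/3, …
ICs: h(0) = 0, h′(0) = -16, h′′(0) = 0, h′′′(0) = 288.

f: a_k = 0, 2, 0, -1/3, 0, 1/60, …
g: a_k = 0, -4, 0, 16/3, 0, -64/5, …
Product ⇒ symmetric product L₀, ord ≤ 4.
Derive L from L₀ (diff closure).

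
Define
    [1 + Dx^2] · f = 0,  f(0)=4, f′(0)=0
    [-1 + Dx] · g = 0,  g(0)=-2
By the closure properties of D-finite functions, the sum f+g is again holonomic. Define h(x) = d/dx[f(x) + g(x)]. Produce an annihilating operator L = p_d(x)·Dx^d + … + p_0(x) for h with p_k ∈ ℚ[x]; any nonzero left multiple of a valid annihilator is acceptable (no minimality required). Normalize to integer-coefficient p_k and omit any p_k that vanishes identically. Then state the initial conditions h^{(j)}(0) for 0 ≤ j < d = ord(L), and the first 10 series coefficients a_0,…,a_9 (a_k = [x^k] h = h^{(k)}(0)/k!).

f: a_k = 4, 0, -2, 0, 1/6, 0, -1/180, 0, 1/10080, 0, …
g: a_k = -2, -2, -1, -1/3, -1/12, -1/60, -1/360, -1/2520, -1/20160, -1/181440, …
Sum ⇒ L₀ = lclm(L_f,L_g) in ℚ(x)⟨Dx⟩.
h=h₀': d/dx-closure on L₀ ⇒ L.
L = 1 - Dx + Dx^2 - Dx^3  (order 3).
h: a_k = -2, -6, -1, 1/3, -1/12, -1/20, -1/360, 1/2520, -1/20160, -1/60480, …
ICs: h(0) = -2, h′(0) = -6, h′′(0) = -2.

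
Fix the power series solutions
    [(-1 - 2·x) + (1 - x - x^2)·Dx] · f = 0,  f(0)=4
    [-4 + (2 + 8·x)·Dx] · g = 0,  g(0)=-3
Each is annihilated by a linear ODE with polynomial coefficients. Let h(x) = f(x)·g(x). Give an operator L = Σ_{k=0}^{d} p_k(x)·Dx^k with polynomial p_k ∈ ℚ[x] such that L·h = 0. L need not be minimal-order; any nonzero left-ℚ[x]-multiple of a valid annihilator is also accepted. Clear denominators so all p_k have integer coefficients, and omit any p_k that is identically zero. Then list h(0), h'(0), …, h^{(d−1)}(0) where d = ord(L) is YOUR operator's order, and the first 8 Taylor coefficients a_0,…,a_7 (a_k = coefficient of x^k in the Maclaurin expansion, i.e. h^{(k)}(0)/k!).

L = (3 + 4·x + 6·x^2) + (-1 - 3·x + 5·x^2 + 4·x^3)·Dx  (order 1).
h: a_k = -12, -36, -24, -108, -12, -456, 540, -3084, …
ICs: h(0) = -12.

f: a_k = 4, 4, 8, 12, 20, 32, 52, 84, …
g: a_k = -3, -6, 6, -12, 30, -84, 252, -792, …
Sym-product of L_f,L_g gives L₀ (≤ ord 1).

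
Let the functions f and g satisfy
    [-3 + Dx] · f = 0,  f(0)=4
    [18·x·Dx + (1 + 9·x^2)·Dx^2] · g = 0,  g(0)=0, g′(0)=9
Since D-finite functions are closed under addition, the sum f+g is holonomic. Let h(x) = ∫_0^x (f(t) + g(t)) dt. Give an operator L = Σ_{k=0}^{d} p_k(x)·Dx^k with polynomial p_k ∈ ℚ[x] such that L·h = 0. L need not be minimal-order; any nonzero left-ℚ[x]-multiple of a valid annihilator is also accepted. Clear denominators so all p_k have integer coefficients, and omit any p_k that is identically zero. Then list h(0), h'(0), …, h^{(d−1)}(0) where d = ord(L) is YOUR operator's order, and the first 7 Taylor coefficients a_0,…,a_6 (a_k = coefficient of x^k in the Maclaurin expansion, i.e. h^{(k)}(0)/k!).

f: a_k = 4, 12, 18, 18, 27/2, 81/10, 81/20, …
g: a_k = 0, 9, 0, -27, 0, 729/5, 0, …
Sum ⇒ L₀ = lclm(L_f,L_g) in ℚ(x)⟨Dx⟩.
Integrate: L := L₀·Dx.
L = (18 - 108·x - 162·x^2)·Dx^2 + (-9 + 27·x + 27·x^2 - 81·x^3)·Dx^3 + (1 + 3·x + 9·x^2 + 27·x^3)·Dx^4  (order 4).
h: a_k = 0, 4, 21/2, 6, -9/4, 27/10, 513/20, …
ICs: h(0) = 0, h′(0) = 4, h′′(0) = 21, h′′′(0) = 36.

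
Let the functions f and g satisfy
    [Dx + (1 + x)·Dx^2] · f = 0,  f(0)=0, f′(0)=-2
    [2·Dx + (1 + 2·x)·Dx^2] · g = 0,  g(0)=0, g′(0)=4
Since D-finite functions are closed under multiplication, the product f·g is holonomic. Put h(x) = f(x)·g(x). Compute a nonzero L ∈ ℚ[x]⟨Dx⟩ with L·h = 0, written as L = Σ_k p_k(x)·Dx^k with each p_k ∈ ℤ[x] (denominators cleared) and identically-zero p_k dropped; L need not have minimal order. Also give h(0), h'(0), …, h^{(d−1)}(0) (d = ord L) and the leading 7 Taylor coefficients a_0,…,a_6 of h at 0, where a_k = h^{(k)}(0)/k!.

L = (20 + 48·x + 32·x^2)·Dx + (66 + 268·x + 360·x^2 + 160·x^3)·Dx^2 + (32 + 180·x + 372·x^2 + 336·x^3 + 112·x^4)·Dx^3 + (3 + 22·x + 63·x^2 + 88·x^3 + 60·x^4 + 16·x^5)·Dx^4  (order 4).
h: a_k = 0, 0, -8, 12, -52/3, 26, -1834/45, …
ICs: h(0) = 0, h′(0) = 0, h′′(0) = -16, h′′′(0) = 72.

f: a_k = 0, -2, 1, -2/3, 1/2, -2/5, 1/3, …
g: a_k = 0, 4, -4, 16/3, -8, 64/5, -64/3, …
f·g: L₀ = L_f ⊗_s L_g, ord ≤ 2·2.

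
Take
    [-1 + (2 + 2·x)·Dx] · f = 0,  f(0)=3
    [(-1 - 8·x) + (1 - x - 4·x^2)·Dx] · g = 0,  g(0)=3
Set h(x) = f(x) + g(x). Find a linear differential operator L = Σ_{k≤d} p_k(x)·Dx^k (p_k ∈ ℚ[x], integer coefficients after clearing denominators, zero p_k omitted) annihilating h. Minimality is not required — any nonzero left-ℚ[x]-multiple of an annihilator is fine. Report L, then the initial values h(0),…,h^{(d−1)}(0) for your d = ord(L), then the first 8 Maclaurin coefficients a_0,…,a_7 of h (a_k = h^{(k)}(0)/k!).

f: a_k = 3, 3/2, -3/8, 3/16, -15/128, 21/256, -63/1024, 99/2048, …
g: a_k = 3, 3, 15, 27, 87, 195, 543, 1323, …
f+g: L₀ = lclm(L_f,L_g), ord ≤ 1+1.
L = (21 + 75·x + 228·x^2 + 160·x^3) + (-41 - 174·x - 609·x^2 - 872·x^3 - 400·x^4)·Dx + (2 + 38·x + 30·x^2 - 198·x^3 - 352·x^4 - 160·x^5)·Dx^2  (order 2).
h: a_k = 6, 9/2, 117/8, 435/16, 11121/128, 49941/256, 555969/1024, 2709603/2048, …
ICs: h(0) = 6, h′(0) = 9/2.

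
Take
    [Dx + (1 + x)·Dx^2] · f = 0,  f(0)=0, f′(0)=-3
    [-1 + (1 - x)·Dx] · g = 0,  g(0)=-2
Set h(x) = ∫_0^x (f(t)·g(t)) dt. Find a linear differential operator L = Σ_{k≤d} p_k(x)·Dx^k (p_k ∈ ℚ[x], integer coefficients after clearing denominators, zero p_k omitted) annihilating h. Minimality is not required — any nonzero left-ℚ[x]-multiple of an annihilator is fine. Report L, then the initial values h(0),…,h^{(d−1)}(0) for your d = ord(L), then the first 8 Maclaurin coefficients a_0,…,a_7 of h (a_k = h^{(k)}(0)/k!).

L = Dx + (1 + 3·x)·Dx^2 + (-1 + x^2)·Dx^3  (order 3).
h: a_k = 0, 0, 3, 1, 5/4, 7/10, 47/60, 37/70, …
ICs: h(0) = 0, h′(0) = 0, h′′(0) = 6.

f: a_k = 0, -3, 3/2, -1, 3/4, -3/5, 1/2, -3/7, …
g: a_k = -2, -2, -2, -2, -2, -2, -2, -2, …
h₀=f·g: eliminate ⇒ L₀, order ≤ 2·1.
h=∫₀ˣh₀: take L = L₀·Dx.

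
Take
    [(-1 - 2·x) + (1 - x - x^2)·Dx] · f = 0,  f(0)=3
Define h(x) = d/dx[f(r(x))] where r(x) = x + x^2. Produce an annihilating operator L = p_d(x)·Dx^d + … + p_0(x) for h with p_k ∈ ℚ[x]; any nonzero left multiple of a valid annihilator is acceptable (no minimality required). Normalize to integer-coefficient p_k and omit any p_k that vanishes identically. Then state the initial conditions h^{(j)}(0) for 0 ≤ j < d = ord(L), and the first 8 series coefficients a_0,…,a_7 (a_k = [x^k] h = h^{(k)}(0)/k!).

L = (6 + 24·x + 48·x^2 + 68·x^3 + 84·x^4 + 60·x^5 + 20·x^6) + (-1 - 3·x + 12·x^3 + 25·x^4 + 24·x^5 + 14·x^6 + 4·x^7)·Dx  (order 1).
h: a_k = 3, 18, 63, 192, 555, 1548, 4179, 11064, …
ICs: h(0) = 3.

f: a_k = 3, 3, 6, 9, 15, 24, 39, 63, …
h₀=f(r): pull back L_f along r ⇒ L₀.
Differentiate: ansatz ord ≤ ord L₀ ⇒ L.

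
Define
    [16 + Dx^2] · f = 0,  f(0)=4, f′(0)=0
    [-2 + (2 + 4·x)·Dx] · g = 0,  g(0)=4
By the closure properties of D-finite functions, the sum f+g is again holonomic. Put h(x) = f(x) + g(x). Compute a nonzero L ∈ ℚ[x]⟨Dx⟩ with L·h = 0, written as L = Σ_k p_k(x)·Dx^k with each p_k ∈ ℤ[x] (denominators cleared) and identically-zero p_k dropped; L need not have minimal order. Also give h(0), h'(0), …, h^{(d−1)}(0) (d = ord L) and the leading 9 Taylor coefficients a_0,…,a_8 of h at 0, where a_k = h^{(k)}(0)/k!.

L = (-304 - 1024·x - 1024·x^2) + (240 + 1504·x + 3072·x^2 + 2048·x^3)·Dx + (-19 - 64·x - 64·x^2)·Dx^2 + (15 + 94·x + 192·x^2 + 128·x^3)·Dx^3  (order 3).
h: a_k = 8, 4, -34, 2, 241/6, 7/2, -5041/180, 33/4, -69599/10080, …
ICs: h(0) = 8, h′(0) = 4, h′′(0) = -68.

f: a_k = 4, 0, -32, 0, 128/3, 0, -1024/45, 0, 2048/315, …
g: a_k = 4, 4, -2, 2, -5/2, 7/2, -21/4, 33/4, -429/32, …
L₀ := lclm(L_f,L_g); ord L₀ ≤ 2+1.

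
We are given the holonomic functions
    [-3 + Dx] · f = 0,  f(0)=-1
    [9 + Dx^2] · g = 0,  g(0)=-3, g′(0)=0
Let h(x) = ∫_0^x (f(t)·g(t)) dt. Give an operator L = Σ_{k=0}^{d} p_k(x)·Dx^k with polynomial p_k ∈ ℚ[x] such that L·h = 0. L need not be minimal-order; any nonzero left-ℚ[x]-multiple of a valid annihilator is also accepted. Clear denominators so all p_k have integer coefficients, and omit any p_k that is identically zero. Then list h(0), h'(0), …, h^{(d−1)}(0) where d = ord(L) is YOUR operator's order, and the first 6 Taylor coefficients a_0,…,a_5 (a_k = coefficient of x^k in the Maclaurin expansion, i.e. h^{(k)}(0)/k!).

L = 18·Dx - 6·Dx^2 + Dx^3  (order 3).
h: a_k = 0, 3, 9/2, 0, -27/4, -81/10, …
ICs: h(0) = 0, h′(0) = 3, h′′(0) = 9.

f: a_k = -1, -3, -9/2, -9/2, -27/8, -81/40, …
g: a_k = -3, 0, 27/2, 0, -81/8, 0, …
Sym-product of L_f,L_g gives L₀ (≤ ord 2).
h=∫₀ˣh₀: take L = L₀·Dx.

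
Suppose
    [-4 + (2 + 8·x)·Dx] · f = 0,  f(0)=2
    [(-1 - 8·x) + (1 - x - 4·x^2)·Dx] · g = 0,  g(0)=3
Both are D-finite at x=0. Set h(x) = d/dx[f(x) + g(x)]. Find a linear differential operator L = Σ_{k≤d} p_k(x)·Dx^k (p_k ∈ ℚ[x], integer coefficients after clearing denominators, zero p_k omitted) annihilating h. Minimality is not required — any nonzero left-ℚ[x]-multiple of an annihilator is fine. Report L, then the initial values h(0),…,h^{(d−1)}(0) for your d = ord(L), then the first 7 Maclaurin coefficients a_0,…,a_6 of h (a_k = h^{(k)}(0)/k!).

f: a_k = 2, 4, -4, 8, -20, 56, -168, …
g: a_k = 3, 3, 15, 27, 87, 195, 543, …
Sum ⇒ L₀ = lclm(L_f,L_g) in ℚ(x)⟨Dx⟩.
Differentiate: ansatz ord ≤ ord L₀ ⇒ L.
L = (-114 - 780·x - 2688·x^2 - 2688·x^3 - 3840·x^4) + (-21 - 420·x - 2778·x^2 - 7200·x^3 - 10272·x^4 - 11520·x^5)·Dx + (6 + 57·x + 153·x^2 + 4·x^3 - 816·x^4 - 2624·x^5 - 2560·x^6)·Dx^2  (order 2).
h: a_k = 7, 22, 105, 268, 1255, 2250, 12957, …
ICs: h(0) = 7, h′(0) = 22.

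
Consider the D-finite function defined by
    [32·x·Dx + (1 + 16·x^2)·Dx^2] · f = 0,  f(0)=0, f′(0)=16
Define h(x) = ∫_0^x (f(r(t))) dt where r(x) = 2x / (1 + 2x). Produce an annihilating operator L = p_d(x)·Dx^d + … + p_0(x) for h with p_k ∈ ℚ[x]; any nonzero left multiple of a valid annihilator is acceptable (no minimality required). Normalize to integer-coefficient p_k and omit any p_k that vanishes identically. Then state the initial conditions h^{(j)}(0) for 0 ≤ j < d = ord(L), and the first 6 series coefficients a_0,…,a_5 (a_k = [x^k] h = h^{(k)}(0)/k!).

L = (4 + 136·x)·Dx^2 + (1 + 4·x + 68·x^2)·Dx^3  (order 3).
h: a_k = 0, 0, 16, -64/3, -416/3, 768, …
ICs: h(0) = 0, h′(0) = 0, h′′(0) = 32.

f: a_k = 0, 16, 0, -256/3, 0, 4096/5, …
Change of var in L_f (x↦r) gives L₀.
h=∫₀ˣh₀: take L = L₀·Dx.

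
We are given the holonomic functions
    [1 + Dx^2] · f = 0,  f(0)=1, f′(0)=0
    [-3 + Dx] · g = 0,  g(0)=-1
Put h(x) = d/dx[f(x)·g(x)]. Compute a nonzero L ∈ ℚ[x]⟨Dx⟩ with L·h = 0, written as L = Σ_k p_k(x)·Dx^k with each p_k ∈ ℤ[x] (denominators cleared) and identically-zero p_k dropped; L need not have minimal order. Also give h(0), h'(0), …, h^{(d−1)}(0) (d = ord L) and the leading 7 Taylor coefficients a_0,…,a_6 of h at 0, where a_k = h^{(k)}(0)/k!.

L = 10 - 6·Dx + Dx^2  (order 2).
h: a_k = -3, -8, -9, -14/3, 1/2, 44/15, 83/30, …
ICs: h(0) = -3, h′(0) = -8.

f: a_k = 1, 0, -1/2, 0, 1/24, 0, -1/720, …
g: a_k = -1, -3, -9/2, -9/2, -27/8, -81/40, -81/80, …
f·g: L₀ = L_f ⊗_s L_g, ord ≤ 2·1.
Differentiate: ansatz ord ≤ ord L₀ ⇒ L.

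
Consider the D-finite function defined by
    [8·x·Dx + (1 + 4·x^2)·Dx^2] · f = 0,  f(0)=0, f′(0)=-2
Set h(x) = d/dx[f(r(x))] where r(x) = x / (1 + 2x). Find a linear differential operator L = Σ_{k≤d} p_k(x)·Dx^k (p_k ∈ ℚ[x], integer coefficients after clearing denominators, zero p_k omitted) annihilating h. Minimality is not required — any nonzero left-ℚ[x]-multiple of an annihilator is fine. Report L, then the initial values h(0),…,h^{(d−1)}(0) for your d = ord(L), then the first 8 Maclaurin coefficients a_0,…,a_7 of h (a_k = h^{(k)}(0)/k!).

f: a_k = 0, -2, 0, 8/3, 0, -32/5, 0, 128/7, …
Substitute x→r, Dx→(1/r')Dx; clear ⇒ L₀.
h₀' ⇒ L via d/dx closure of L₀.
L = (4 + 16·x) + (1 + 4·x + 8·x^2)·Dx  (order 1).
h: a_k = -2, 8, -16, 0, 128, -512, 1024, 0, …
ICs: h(0) = -2.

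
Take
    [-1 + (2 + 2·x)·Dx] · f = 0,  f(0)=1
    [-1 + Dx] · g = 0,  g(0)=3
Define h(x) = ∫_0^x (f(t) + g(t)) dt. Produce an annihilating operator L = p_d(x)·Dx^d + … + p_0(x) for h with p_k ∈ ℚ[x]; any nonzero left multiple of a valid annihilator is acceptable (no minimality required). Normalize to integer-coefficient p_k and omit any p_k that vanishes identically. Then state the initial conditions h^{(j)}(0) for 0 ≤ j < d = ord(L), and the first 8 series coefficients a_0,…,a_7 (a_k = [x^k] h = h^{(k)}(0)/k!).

L = (3 + 2·x)·Dx + (-5 - 8·x - 4·x^2)·Dx^2 + (2 + 6·x + 4·x^2)·Dx^3  (order 3).
h: a_k = 0, 4, 7/4, 11/24, 9/64, 11/640, 67/7680, -251/107520, …
ICs: h(0) = 0, h′(0) = 4, h′′(0) = 7/2.

f: a_k = 1, 1/2, -1/8, 1/16, -5/128, 7/256, -21/1024, 33/2048, …
g: a_k = 3, 3, 3/2, 1/2, 1/8, 1/40, 1/240, 1/1680, …
h₀=f+g: left-lcm gives L₀, ord ≤ 2.
h=∫h₀ ⇒ L = L₀·Dx.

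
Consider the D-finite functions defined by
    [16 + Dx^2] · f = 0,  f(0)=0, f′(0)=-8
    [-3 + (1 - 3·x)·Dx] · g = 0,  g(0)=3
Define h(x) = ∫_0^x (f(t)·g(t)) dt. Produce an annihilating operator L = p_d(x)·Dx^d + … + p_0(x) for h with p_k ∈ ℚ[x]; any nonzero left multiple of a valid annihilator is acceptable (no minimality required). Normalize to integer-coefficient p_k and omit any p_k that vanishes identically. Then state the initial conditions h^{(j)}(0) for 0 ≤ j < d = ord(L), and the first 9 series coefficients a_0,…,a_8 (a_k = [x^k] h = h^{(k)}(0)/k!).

f: a_k = 0, -8, 0, 64/3, 0, -256/15, 0, 2048/315, 0, …
g: a_k = 3, 9, 27, 81, 243, 729, 2187, 6561, 19683, …
Sym-product of L_f,L_g gives L₀ (≤ ord 2).
∫: right-multiply L₀ by Dx.
L = (-16 + 48·x)·Dx + 6·Dx^2 + (-1 + 3·x)·Dx^3  (order 3).
h: a_k = 0, 0, -12, -24, -38, -456/5, -3548/15, -21288/35, -167387/105, …
ICs: h(0) = 0, h′(0) = 0, h′′(0) = -24.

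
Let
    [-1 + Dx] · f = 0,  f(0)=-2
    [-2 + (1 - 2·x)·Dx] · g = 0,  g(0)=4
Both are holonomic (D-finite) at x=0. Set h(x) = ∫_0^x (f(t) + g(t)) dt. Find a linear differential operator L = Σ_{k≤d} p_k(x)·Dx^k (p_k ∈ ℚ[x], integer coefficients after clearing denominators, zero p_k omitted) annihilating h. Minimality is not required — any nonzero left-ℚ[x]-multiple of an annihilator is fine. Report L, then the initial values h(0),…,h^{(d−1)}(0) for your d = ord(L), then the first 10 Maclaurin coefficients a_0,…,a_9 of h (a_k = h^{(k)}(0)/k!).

L = (6 + 4·x)·Dx + (-7 - 4·x + 4·x^2)·Dx^2 + (1 - 4·x^2)·Dx^3  (order 3).
h: a_k = 0, 2, 3, 5, 95/12, 767/60, 7679/360, 92159/2520, 1290239/20160, 20643839/181440, …
ICs: h(0) = 0, h′(0) = 2, h′′(0) = 6.

f: a_k = -2, -2, -1, -1/3, -1/12, -1/60, -1/360, -1/2520, -1/20160, -1/181440, …
g: a_k = 4, 8, 16, 32, 64, 128, 256, 512, 1024, 2048, …
L₀ := lclm(L_f,L_g); ord L₀ ≤ 1+1.
h=∫h₀ ⇒ L = L₀·Dx.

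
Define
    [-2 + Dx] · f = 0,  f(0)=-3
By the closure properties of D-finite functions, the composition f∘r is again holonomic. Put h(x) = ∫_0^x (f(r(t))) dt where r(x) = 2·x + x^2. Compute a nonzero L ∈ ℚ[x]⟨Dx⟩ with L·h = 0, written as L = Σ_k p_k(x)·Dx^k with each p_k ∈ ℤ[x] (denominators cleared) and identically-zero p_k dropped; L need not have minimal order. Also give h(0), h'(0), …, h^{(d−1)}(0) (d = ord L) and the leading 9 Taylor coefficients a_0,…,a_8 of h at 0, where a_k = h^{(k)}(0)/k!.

f: a_k = -3, -6, -6, -4, -2, -4/5, -4/15, -8/105, -2/105, …
L₀ from L_f via x↦r, Dx↦r'^{-1}Dx.
h=∫h₀ ⇒ L = L₀·Dx.
L = (-4 - 4·x)·Dx + Dx^2  (order 2).
h: a_k = 0, -3, -6, -10, -14, -86/5, -284/15, -1996/105, -370/21, …
ICs: h(0) = 0, h′(0) = -3.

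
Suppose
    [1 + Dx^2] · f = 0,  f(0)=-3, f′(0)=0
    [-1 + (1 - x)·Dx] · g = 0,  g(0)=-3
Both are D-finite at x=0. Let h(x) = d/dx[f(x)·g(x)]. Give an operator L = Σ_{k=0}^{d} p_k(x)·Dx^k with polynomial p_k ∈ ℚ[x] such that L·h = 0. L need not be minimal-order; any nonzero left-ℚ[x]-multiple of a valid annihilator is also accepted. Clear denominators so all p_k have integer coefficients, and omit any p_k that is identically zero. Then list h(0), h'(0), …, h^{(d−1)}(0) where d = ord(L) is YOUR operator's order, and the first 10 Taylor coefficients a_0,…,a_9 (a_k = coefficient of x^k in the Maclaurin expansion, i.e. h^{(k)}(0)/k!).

L = (-1 - 2·x + x^2) + (-2 + 2·x)·Dx + (1 - 2·x + x^2)·Dx^2  (order 2).
h: a_k = 9, 9, 27/2, 39/2, 195/8, 1167/40, 2723/80, 4357/112, 39213/896, 1960649/40320, …
ICs: h(0) = 9, h′(0) = 9.

f: a_k = -3, 0, 3/2, 0, -1/8, 0, 1/240, 0, -1/13440, 0, …
g: a_k = -3, -3, -3, -3, -3, -3, -3, -3, -3, -3, …
f·g: L₀ = L_f ⊗_s L_g, ord ≤ 2·1.
Differentiate: ansatz ord ≤ ord L₀ ⇒ L.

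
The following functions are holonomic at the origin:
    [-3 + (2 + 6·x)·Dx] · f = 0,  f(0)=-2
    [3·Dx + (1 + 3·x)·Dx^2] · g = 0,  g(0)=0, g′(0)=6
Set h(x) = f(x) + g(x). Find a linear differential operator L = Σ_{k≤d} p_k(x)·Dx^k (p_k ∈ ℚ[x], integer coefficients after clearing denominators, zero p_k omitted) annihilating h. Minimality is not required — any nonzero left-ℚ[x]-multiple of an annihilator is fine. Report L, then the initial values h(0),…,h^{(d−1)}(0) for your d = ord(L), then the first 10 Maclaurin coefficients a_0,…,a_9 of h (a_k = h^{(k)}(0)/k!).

L = 9·Dx + (15 + 45·x)·Dx^2 + (2 + 12·x + 18·x^2)·Dx^3  (order 3).
h: a_k = -2, 3, -27/4, 117/8, -2187/64, 53703/640, -109107/512, 3973779/7168, -24059187/16384, 129253887/32768, …
ICs: h(0) = -2, h′(0) = 3, h′′(0) = -27/2.

f: a_k = -2, -3, 9/4, -27/8, 405/64, -1701/128, 15309/512, -72171/1024, 2814669/16384, -14073345/32768, …
g: a_k = 0, 6, -9, 18, -81/2, 486/5, -243, 4374/7, -6561/4, 4374, …
Weyl lclm of L_f,L_g ⇒ L₀ (ord ≤ 3).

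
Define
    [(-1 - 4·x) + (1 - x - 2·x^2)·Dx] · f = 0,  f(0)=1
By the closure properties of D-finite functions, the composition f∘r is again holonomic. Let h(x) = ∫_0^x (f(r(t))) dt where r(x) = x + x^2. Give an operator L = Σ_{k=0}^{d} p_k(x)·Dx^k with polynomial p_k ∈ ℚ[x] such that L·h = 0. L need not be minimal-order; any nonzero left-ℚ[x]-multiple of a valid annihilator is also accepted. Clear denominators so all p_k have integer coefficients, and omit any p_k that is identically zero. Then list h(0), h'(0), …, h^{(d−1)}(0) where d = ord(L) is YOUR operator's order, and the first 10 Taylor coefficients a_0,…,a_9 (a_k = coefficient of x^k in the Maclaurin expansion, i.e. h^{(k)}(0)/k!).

f: a_k = 1, 1, 3, 5, 11, 21, 43, 85, 171, 341, …
Change of var in L_f (x↦r) gives L₀.
∫: right-multiply L₀ by Dx.
L = (1 + 6·x + 12·x^2 + 8·x^3)·Dx + (-1 + x + 3·x^2 + 4·x^3 + 2·x^4)·Dx^2  (order 2).
h: a_k = 0, 1, 1/2, 4/3, 11/4, 29/5, 40/3, 219/7, 597/8, 544/3, …
ICs: h(0) = 0, h′(0) = 1.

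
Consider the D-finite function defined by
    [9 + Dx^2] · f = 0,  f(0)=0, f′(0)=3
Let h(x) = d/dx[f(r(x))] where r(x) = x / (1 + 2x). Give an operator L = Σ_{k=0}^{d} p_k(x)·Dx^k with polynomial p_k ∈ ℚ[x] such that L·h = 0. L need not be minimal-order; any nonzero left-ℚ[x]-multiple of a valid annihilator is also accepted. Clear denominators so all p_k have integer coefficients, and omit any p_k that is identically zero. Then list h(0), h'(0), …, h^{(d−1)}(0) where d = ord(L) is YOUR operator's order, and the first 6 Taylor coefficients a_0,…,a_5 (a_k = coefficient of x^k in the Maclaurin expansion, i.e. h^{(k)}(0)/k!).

L = (33 + 96·x + 96·x^2) + (12 + 72·x + 144·x^2 + 96·x^3)·Dx + (1 + 8·x + 24·x^2 + 32·x^3 + 16·x^4)·Dx^2  (order 2).
h: a_k = 3, -12, 45/2, 12, -2319/8, 2925/2, …
ICs: h(0) = 3, h′(0) = -12.

f: a_k = 0, 3, 0, -9/2, 0, 81/40, …
f∘r: x↦r, Dx↦Dx/r' in L_f ⇒ L₀.
h₀' ⇒ L via d/dx closure of L₀.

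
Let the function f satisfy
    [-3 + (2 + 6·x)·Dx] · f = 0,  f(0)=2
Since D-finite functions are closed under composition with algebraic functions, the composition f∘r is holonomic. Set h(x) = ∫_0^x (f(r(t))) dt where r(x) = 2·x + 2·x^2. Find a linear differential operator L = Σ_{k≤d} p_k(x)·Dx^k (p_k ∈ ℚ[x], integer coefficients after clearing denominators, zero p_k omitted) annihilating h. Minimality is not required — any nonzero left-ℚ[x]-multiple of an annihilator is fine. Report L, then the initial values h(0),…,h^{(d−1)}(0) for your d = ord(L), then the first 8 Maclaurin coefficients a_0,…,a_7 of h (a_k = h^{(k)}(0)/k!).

L = (-3 - 6·x)·Dx + (1 + 6·x + 6·x^2)·Dx^2  (order 2).
h: a_k = 0, 2, 3, -1, 9/4, -117/20, 135/8, -2943/56, …
ICs: h(0) = 0, h′(0) = 2.

f: a_k = 2, 3, -9/4, 27/8, -405/64, 1701/128, -15309/512, 72171/1024, …
Change of var in L_f (x↦r) gives L₀.
∫: right-multiply L₀ by Dx.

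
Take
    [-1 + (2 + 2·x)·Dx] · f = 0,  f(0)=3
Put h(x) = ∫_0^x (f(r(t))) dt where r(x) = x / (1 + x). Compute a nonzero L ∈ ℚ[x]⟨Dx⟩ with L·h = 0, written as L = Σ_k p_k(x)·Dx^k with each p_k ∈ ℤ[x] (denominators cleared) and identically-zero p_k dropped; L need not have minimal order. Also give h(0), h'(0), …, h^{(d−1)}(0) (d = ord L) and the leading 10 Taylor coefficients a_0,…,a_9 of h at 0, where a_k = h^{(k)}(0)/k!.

L = -Dx + (2 + 6·x + 4·x^2)·Dx^2  (order 2).
h: a_k = 0, 3, 3/4, -5/8, 39/64, -423/640, 399/512, -7059/7168, 21615/16384, -182461/98304, …
ICs: h(0) = 0, h′(0) = 3.

f: a_k = 3, 3/2, -3/8, 3/16, -15/128, 21/256, -63/1024, 99/2048, -1287/32768, 2145/65536, …
f∘r: x↦r, Dx↦Dx/r' in L_f ⇒ L₀.
Integrate: L := L₀·Dx.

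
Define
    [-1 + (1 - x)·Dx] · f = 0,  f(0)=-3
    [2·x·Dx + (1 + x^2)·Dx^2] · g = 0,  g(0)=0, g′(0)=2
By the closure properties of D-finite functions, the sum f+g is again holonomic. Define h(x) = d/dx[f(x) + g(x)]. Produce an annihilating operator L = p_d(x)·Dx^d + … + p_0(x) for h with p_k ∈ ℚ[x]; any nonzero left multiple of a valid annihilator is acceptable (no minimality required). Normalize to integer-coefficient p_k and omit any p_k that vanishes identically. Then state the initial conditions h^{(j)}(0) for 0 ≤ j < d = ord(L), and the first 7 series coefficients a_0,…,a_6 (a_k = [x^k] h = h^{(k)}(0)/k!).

f: a_k = -3, -3, -3, -3, -3, -3, -3, …
g: a_k = 0, 2, 0, -2/3, 0, 2/5, 0, …
Weyl lclm of L_f,L_g ⇒ L₀ (ord ≤ 3).
h₀' ⇒ L via d/dx closure of L₀.
L = (-2 + 8·x + 6·x^2) + (4 - 2·x + 4·x^2 + 6·x^3)·Dx + (-1 + x^4)·Dx^2  (order 2).
h: a_k = -1, -6, -11, -12, -13, -18, -23, …
ICs: h(0) = -1, h′(0) = -6.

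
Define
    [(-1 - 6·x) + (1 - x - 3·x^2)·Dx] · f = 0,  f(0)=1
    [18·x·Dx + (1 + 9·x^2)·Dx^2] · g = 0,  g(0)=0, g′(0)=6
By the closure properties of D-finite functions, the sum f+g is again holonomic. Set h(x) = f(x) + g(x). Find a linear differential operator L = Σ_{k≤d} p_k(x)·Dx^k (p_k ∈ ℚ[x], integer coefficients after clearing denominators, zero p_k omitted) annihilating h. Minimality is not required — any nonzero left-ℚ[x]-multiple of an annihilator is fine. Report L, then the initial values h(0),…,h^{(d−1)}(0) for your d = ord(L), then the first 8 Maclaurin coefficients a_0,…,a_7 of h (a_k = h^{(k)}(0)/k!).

f: a_k = 1, 1, 4, 7, 19, 40, 97, 217, …
g: a_k = 0, 6, 0, -18, 0, 486/5, 0, -4374/7, …
f+g: L₀ = lclm(L_f,L_g), ord ≤ 1+2.
L = (-72 + 288·x + 4428·x^2 + 9720·x^3 + 33534·x^4 + 13122·x^6)·Dx + (30 + 180·x + 144·x^2 + 1728·x^3 + 9153·x^4 + 23814·x^5 + 2187·x^6 + 13122·x^7)·Dx^2 + (-4 - 14·x - 114·x^2 + 36·x^3 - 459·x^4 + 1539·x^5 + 2430·x^6 + 729·x^7 + 2187·x^8)·Dx^3  (order 3).
h: a_k = 1, 7, 4, -11, 19, 686/5, 97, -2855/7, …
ICs: h(0) = 1, h′(0) = 7, h′′(0) = 8.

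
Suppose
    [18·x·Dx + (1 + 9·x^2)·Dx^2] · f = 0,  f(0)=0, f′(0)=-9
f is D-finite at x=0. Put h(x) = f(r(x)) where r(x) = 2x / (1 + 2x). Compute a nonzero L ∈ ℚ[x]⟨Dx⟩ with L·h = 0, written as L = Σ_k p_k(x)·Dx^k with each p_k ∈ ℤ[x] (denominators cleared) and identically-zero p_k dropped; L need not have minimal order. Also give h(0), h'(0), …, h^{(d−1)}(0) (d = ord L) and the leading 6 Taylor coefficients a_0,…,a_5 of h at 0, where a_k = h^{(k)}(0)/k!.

L = (4 + 80·x)·Dx + (1 + 4·x + 40·x^2)·Dx^2  (order 2).
h: a_k = 0, -18, 36, 144, -1152, 1152/5, …
ICs: h(0) = 0, h′(0) = -18.

f: a_k = 0, -9, 0, 27, 0, -729/5, …
h₀=f(r): pull back L_f along r ⇒ L₀.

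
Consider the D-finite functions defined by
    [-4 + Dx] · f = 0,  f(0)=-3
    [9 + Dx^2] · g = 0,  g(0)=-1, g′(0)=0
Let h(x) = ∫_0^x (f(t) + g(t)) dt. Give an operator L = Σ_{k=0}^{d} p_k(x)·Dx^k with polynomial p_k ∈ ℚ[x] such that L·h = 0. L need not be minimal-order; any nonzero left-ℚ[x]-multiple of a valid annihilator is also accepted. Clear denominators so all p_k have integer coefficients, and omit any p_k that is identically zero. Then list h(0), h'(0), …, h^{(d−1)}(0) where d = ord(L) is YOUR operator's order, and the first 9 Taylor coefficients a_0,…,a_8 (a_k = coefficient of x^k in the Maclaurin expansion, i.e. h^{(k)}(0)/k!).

L = -36·Dx + 9·Dx^2 - 4·Dx^3 + Dx^4  (order 4).
h: a_k = 0, -4, -6, -13/2, -8, -283/40, -64/15, -3853/1680, -128/105, …
ICs: h(0) = 0, h′(0) = -4, h′′(0) = -12, h′′′(0) = -39.

f: a_k = -3, -12, -24, -32, -32, -128/5, -256/15, -1024/105, -512/105, …
g: a_k = -1, 0, 9/2, 0, -27/8, 0, 81/80, 0, -729/4480, …
Sum ⇒ L₀ = lclm(L_f,L_g) in ℚ(x)⟨Dx⟩.
Integrate: L := L₀·Dx.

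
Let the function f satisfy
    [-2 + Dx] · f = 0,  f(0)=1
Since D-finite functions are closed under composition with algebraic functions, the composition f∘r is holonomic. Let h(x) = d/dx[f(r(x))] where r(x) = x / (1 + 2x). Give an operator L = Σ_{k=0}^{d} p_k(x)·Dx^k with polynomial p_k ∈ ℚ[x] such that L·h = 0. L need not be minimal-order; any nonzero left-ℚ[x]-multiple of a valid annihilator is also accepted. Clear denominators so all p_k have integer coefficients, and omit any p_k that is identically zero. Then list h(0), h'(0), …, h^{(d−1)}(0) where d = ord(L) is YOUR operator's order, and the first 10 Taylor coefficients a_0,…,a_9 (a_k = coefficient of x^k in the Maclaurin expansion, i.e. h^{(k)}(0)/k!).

L = (-2 - 8·x) + (-1 - 4·x - 4·x^2)·Dx  (order 1).
h: a_k = 2, -4, 4, 8/3, -76/3, 1208/15, -8728/45, 125456/315, -226076/315, 3170168/2835, …
ICs: h(0) = 2.

f: a_k = 1, 2, 2, 4/3, 2/3, 4/15, 4/45, 8/315, 2/315, 4/2835, …
L₀ from L_f via x↦r, Dx↦r'^{-1}Dx.
Derive L from L₀ (diff closure).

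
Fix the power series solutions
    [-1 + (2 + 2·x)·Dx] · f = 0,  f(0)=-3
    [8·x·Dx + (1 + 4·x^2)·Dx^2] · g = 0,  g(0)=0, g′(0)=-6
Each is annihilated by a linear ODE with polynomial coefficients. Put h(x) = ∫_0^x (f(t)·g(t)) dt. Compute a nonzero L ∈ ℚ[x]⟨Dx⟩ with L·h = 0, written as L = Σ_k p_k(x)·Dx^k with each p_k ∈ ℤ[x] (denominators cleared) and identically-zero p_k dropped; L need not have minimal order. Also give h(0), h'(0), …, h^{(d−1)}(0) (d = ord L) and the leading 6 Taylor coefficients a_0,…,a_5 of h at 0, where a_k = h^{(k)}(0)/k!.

L = (3 - 16·x - 4·x^2)·Dx + (-4 + 28·x + 48·x^2 + 16·x^3)·Dx^2 + (4 + 8·x + 20·x^2 + 32·x^3 + 16·x^4)·Dx^3  (order 3).
h: a_k = 0, 0, 9, 3, -105/16, -87/40, …
ICs: h(0) = 0, h′(0) = 0, h′′(0) = 18.

f: a_k = -3, -3/2, 3/8, -3/16, 15/128, -21/256, …
g: a_k = 0, -6, 0, 8, 0, -96/5, …
Product ⇒ symmetric product L₀, ord ≤ 2.
h=∫h₀ ⇒ L = L₀·Dx.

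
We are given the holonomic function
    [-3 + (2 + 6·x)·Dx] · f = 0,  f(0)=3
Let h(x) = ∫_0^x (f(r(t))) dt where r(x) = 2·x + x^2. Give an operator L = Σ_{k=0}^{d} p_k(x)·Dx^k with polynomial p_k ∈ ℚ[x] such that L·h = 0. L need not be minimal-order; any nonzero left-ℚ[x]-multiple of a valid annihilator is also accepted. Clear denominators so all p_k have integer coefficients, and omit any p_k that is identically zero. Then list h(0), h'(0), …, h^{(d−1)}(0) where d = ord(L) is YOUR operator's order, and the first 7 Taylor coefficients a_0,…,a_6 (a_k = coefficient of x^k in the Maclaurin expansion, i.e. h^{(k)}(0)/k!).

f: a_k = 3, 9/2, -27/8, 81/16, -1215/128, 5103/256, -45927/1024, …
h₀=f(r): pull back L_f along r ⇒ L₀.
Integrate: L := L₀·Dx.
L = (-3 - 3·x)·Dx + (1 + 6·x + 3·x^2)·Dx^2  (order 2).
h: a_k = 0, 3, 9/2, -3, 27/4, -189/10, 243/4, …
ICs: h(0) = 0, h′(0) = 3.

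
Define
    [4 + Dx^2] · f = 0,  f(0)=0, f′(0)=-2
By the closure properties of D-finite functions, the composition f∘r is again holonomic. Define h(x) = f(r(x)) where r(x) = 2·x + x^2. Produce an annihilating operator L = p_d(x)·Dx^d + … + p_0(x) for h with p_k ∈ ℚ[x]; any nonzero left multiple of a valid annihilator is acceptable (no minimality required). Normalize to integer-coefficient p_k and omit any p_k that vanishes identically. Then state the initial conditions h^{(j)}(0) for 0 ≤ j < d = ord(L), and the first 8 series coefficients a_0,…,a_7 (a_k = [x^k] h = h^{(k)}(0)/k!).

L = (16 + 48·x + 48·x^2 + 16·x^3) - Dx + (1 + x)·Dx^2  (order 2).
h: a_k = 0, -4, -2, 32/3, 16, -8/15, -20, -5696/315, …
ICs: h(0) = 0, h′(0) = -4.

f: a_k = 0, -2, 0, 4/3, 0, -4/15, 0, 8/315, …
L₀ from L_f via x↦r, Dx↦r'^{-1}Dx.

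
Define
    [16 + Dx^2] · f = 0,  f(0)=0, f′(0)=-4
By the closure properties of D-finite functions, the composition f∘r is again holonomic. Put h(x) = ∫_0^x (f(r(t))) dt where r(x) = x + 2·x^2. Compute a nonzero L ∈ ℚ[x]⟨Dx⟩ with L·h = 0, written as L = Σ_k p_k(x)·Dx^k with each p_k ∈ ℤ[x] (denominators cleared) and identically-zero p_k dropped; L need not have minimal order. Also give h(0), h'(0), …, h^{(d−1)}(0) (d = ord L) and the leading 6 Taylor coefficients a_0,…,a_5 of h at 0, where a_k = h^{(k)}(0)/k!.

f: a_k = 0, -4, 0, 32/3, 0, -128/15, …
Change of var in L_f (x↦r) gives L₀.
h=∫h₀ ⇒ L = L₀·Dx.
L = (16 + 192·x + 768·x^2 + 1024·x^3)·Dx - 4·Dx^2 + (1 + 4·x)·Dx^3  (order 3).
h: a_k = 0, 0, -2, -8/3, 8/3, 64/5, …
ICs: h(0) = 0, h′(0) = 0, h′′(0) = -4.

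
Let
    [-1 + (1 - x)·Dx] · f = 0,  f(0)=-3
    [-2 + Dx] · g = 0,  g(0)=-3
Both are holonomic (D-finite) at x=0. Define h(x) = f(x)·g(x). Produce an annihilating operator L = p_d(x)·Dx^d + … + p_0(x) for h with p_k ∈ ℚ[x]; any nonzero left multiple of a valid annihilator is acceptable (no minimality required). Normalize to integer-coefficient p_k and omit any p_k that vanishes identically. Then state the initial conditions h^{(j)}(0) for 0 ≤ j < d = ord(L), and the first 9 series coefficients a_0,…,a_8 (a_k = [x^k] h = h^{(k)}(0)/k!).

f: a_k = -3, -3, -3, -3, -3, -3, -3, -3, -3, …
g: a_k = -3, -6, -6, -4, -2, -4/5, -4/15, -8/105, -2/105, …
h₀=f·g: eliminate ⇒ L₀, order ≤ 1·1.
L = (3 - 2·x) + (-1 + x)·Dx  (order 1).
h: a_k = 9, 27, 45, 57, 63, 327/5, 331/5, 465/7, 2327/35, …
ICs: h(0) = 9.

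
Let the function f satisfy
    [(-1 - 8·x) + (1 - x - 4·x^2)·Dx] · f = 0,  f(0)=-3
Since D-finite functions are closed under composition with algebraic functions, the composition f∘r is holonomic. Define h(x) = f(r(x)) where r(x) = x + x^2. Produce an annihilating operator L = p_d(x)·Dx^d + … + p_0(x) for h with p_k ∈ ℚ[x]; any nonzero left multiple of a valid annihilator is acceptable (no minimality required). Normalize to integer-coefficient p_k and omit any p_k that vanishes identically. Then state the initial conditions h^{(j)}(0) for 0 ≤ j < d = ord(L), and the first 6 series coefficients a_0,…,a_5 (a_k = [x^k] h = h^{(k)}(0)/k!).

f: a_k = -3, -3, -15, -27, -87, -195, …
f∘r: x↦r, Dx↦Dx/r' in L_f ⇒ L₀.
L = (1 + 10·x + 24·x^2 + 16·x^3) + (-1 + x + 5·x^2 + 8·x^3 + 4·x^4)·Dx  (order 1).
h: a_k = -3, -3, -18, -57, -183, -624, …
ICs: h(0) = -3.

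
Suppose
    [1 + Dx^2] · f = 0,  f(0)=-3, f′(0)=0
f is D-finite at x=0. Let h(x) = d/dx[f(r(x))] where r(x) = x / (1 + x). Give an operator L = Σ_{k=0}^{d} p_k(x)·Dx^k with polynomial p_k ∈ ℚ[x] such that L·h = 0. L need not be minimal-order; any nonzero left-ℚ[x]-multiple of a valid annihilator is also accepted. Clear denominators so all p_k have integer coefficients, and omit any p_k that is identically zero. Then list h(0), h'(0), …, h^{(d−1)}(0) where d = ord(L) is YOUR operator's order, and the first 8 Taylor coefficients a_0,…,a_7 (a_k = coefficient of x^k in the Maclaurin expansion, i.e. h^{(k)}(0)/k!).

f: a_k = -3, 0, 3/2, 0, -1/8, 0, 1/240, 0, …
Substitute x→r, Dx→(1/r')Dx; clear ⇒ L₀.
Differentiate: ansatz ord ≤ ord L₀ ⇒ L.
L = (7 + 12·x + 6·x^2) + (6 + 18·x + 18·x^2 + 6·x^3)·Dx + (1 + 4·x + 6·x^2 + 4·x^3 + x^4)·Dx^2  (order 2).
h: a_k = 0, 3, -9, 35/2, -55/2, 1501/40, -1827/40, 16699/336, …
ICs: h(0) = 0, h′(0) = 3.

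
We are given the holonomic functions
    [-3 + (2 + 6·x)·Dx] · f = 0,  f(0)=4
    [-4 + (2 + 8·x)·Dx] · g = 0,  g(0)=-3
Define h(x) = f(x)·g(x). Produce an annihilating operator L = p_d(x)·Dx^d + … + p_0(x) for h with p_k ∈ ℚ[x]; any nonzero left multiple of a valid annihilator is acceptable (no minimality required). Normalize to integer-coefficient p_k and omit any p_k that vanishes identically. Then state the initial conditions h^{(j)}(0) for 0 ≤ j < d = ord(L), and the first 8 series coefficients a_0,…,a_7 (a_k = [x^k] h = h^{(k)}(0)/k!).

f: a_k = 4, 6, -9/2, 27/4, -405/32, 1701/64, -15309/256, 72171/512, …
g: a_k = -3, -6, 6, -12, 30, -84, 252, -792, …
L₀ := L_f ⊗_s L_g (sym. prod.), ord ≤ 1.
L = (-7 - 24·x) + (2 + 14·x + 24·x^2)·Dx  (order 1).
h: a_k = -12, -42, 3/2, -21/4, 591/32, -4179/64, 59391/256, -424053/512, …
ICs: h(0) = -12.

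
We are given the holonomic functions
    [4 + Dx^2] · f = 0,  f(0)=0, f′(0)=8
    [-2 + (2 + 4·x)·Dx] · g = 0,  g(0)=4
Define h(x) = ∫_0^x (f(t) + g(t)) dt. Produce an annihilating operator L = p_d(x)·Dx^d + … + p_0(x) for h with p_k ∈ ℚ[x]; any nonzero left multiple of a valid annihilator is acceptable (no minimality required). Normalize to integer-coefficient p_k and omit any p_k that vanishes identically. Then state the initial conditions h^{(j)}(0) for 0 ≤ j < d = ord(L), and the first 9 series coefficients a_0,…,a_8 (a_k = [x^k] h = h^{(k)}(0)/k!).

f: a_k = 0, 8, 0, -16/3, 0, 16/15, 0, -32/315, 0, …
g: a_k = 4, 4, -2, 2, -5/2, 7/2, -21/4, 33/4, -429/32, …
Weyl lclm of L_f,L_g ⇒ L₀ (ord ≤ 3).
h=∫₀ˣh₀: take L = L₀·Dx.
L = (-28 - 64·x - 64·x^2)·Dx + (12 + 88·x + 192·x^2 + 128·x^3)·Dx^2 + (-7 - 16·x - 16·x^2)·Dx^3 + (3 + 22·x + 48·x^2 + 32·x^3)·Dx^4  (order 4).
h: a_k = 0, 4, 6, -2/3, -5/6, -1/2, 137/180, -3/4, 10267/10080, …
ICs: h(0) = 0, h′(0) = 4, h′′(0) = 12, h′′′(0) = -4.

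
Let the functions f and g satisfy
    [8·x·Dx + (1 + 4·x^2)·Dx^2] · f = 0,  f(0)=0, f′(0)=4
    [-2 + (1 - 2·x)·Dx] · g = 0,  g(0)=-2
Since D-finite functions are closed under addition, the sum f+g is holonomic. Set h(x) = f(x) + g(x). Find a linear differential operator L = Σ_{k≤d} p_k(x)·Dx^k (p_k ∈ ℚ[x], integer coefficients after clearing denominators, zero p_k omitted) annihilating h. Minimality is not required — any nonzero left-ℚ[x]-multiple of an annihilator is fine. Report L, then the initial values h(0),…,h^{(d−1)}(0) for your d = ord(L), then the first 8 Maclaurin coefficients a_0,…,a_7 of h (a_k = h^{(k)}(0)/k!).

f: a_k = 0, 4, 0, -16/3, 0, 64/5, 0, -256/7, …
g: a_k = -2, -4, -8, -16, -32, -64, -128, -256, …
Sum ⇒ L₀ = lclm(L_f,L_g) in ℚ(x)⟨Dx⟩.
L = (8 - 64·x - 96·x^2)·Dx + (-8 + 8·x - 32·x^2 - 96·x^3)·Dx^2 + (1 - 16·x^4)·Dx^3  (order 3).
h: a_k = -2, 0, -8, -64/3, -32, -256/5, -128, -2048/7, …
ICs: h(0) = -2, h′(0) = 0, h′′(0) = -16.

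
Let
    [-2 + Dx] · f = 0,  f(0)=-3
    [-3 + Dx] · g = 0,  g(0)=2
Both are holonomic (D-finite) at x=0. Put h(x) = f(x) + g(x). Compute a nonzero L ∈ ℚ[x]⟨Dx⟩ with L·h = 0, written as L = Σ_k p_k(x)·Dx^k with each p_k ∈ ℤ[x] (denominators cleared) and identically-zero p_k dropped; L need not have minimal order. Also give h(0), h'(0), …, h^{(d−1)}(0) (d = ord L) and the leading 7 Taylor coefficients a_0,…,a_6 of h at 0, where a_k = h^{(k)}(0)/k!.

L = 6 - 5·Dx + Dx^2  (order 2).
h: a_k = -1, 0, 3, 5, 19/4, 13/4, 211/120, …
ICs: h(0) = -1, h′(0) = 0.

f: a_k = -3, -6, -6, -4, -2, -4/5, -4/15, …
g: a_k = 2, 6, 9, 9, 27/4, 81/20, 81/40, …
Sum ⇒ L₀ = lclm(L_f,L_g) in ℚ(x)⟨Dx⟩.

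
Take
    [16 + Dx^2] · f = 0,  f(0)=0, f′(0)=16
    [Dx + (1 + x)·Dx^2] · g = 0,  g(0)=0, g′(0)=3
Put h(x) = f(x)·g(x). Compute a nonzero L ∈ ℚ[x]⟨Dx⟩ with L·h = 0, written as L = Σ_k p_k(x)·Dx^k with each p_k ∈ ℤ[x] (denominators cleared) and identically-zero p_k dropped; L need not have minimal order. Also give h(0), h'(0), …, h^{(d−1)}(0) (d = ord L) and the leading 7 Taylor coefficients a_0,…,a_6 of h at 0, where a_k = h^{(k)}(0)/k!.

f: a_k = 0, 16, 0, -128/3, 0, 512/15, 0, …
g: a_k = 0, 3, -3/2, 1, -3/4, 3/5, -1/2, …
Sym-product of L_f,L_g gives L₀ (≤ ord 4).
L = (15072 + 62976·x + 97024·x^2 + 65536·x^3 + 16384·x^4) + (1984 + 6080·x + 6144·x^2 + 2048·x^3)·Dx + (1950 + 8000·x + 12192·x^2 + 8192·x^3 + 2048·x^4)·Dx^2 + (124 + 380·x + 384·x^2 + 128·x^3)·Dx^3 + (63 + 254·x + 383·x^2 + 256·x^3 + 64·x^4)·Dx^4  (order 4).
h: a_k = 0, 0, 48, -24, -112, 52, 208/3, …
ICs: h(0) = 0, h′(0) = 0, h′′(0) = 96, h′′′(0) = -144.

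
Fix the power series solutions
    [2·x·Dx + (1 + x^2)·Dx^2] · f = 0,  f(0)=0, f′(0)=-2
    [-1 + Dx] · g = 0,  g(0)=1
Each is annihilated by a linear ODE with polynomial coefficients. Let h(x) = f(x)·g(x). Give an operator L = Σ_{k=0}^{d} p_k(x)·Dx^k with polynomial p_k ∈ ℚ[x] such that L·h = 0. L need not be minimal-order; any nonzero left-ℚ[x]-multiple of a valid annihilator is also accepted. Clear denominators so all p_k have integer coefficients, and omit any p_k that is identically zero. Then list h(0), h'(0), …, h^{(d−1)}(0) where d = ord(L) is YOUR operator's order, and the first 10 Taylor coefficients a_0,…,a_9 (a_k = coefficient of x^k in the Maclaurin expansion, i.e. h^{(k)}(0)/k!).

L = (1 - 2·x + x^2) + (-2 + 2·x - 2·x^2)·Dx + (1 + x^2)·Dx^2  (order 2).
h: a_k = 0, -2, -2, -1/3, 1/3, -3/20, -11/36, 31/280, 113/504, -1151/12096, …
ICs: h(0) = 0, h′(0) = -2.

f: a_k = 0, -2, 0, 2/3, 0, -2/5, 0, 2/7, 0, -2/9, …
g: a_k = 1, 1, 1/2, 1/6, 1/24, 1/120, 1/720, 1/5040, 1/40320, 1/362880, …
L₀ := L_f ⊗_s L_g (sym. prod.), ord ≤ 2.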